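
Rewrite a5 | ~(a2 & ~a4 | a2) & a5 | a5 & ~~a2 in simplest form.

a5 | ~(a2 & ~a4 | a2) & a5 | a5 & ~~a2
= a5 | ~a2 & a5 | a5 & ~~a2   — absorption
= a5 | ~a2 & a5 | a5 & a2   — double negation
= a5 | a5   — distribution
= a5   — idempotence

a5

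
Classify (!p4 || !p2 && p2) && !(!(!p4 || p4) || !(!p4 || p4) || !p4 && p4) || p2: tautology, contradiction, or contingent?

(!p4 || !p2 && p2) && !(!(!p4 || p4) || !(!p4 || p4) || !p4 && p4) || p2
= !p4 && !(!(!p4 || p4) || !(!p4 || p4) || !p4 && p4) || p2   [complement / identity]
= !p4 && !(!(!p4 || p4) || !p4 && p4) || p2   [idempotence]
= !p4 && !!(!p4 || p4) || p2   [complement / identity]
= !p4 && (!p4 || p4) || p2   [double negation]
= !p4 || p2   [complement / identity]
This depends on p2, p4, so it is not a constant.

contingent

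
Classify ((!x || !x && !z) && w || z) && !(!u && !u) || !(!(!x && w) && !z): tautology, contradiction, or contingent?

contingent

((!x || !x && !z) && w || z) && !(!u && !u) || !(!(!x && w) && !z)
= ((!x || !x && !z) && w || z) && (u || u) || !(!(!x && w) && !z)   [De Morgan]
= ((!x || !x && !z) && w || z) && u || !(!(!x && w) && !z)   [idempotence]
= (!x && w || z) && u || !(!(!x && w) && !z)   [absorption]
= (!x && w || z) && u || !x && w || z   [De Morgan]
= !x && w || z   [absorption]
This depends on w, x, z, so it is not a constant.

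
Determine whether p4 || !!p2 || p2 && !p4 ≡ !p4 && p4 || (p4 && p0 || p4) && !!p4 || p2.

E1: p4 || !!p2 || p2 && !p4
    = p4 || p2 || p2 && !p4   [double negation]
    = p4 || p2   [absorption]
E2: !p4 && p4 || (p4 && p0 || p4) && !!p4 || p2
    = !p4 && p4 || p4 && !!p4 || p2   [absorption]
    = !p4 && p4 || p4 && p4 || p2   [double negation]
    = p4 || p2   [distribution]
Both reduce to p4 || p2, so they are equivalent.

Yes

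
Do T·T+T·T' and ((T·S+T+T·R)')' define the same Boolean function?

Yes

E1: T·T+T·T'
    = T   [distribution]
E2: ((T·S+T+T·R)')'
    = ((T·S+T)')'   [absorption]
    = (T')'   [absorption]
    = T   [double negation]
Both reduce to T, so they are equivalent.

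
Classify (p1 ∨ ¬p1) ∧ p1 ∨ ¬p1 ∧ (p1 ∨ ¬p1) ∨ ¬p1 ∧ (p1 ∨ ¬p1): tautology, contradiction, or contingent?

(p1 ∨ ¬p1) ∧ p1 ∨ ¬p1 ∧ (p1 ∨ ¬p1) ∨ ¬p1 ∧ (p1 ∨ ¬p1)
= (p1 ∨ ¬p1) ∧ p1 ∨ ¬p1 ∧ (p1 ∨ ¬p1)   [idempotence]
= p1 ∨ ¬p1   [distribution]
= True   [complement]

tautology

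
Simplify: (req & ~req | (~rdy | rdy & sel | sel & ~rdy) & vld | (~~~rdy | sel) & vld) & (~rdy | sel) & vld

(req & ~req | (~rdy | rdy & sel | sel & ~rdy) & vld | (~~~rdy | sel) & vld) & (~rdy | sel) & vld
= (req & ~req | (~rdy | sel) & vld | (~~~rdy | sel) & vld) & (~rdy | sel) & vld
= ((~rdy | sel) & vld | (~~~rdy | sel) & vld) & (~rdy | sel) & vld
= ((~rdy | sel) & vld | (~rdy | sel) & vld) & (~rdy | sel) & vld
= (~rdy | sel) & vld & (~rdy | sel) & vld
= (~rdy | sel) & vld

(~rdy | sel) & vld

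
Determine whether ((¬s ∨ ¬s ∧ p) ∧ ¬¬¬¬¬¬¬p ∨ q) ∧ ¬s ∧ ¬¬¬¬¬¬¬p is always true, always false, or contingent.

((¬s ∨ ¬s ∧ p) ∧ ¬¬¬¬¬¬¬p ∨ q) ∧ ¬s ∧ ¬¬¬¬¬¬¬p
= (¬s ∧ ¬¬¬¬¬¬¬p ∨ q) ∧ ¬s ∧ ¬¬¬¬¬¬¬p   (absorption)
= ¬s ∧ ¬¬¬¬¬¬¬p   (absorption)
= ¬s ∧ ¬¬¬¬¬p   (double negation)
= ¬s ∧ ¬¬¬p   (double negation)
= ¬s ∧ ¬p   (double negation)
This depends on p, s, so it is not a constant.

contingent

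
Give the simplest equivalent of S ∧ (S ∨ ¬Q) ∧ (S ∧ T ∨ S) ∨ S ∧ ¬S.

S ∧ (S ∨ ¬Q) ∧ (S ∧ T ∨ S) ∨ S ∧ ¬S
= S ∧ (S ∨ ¬Q) ∧ S ∨ S ∧ ¬S
= S ∧ S ∨ S ∧ ¬S
= S

S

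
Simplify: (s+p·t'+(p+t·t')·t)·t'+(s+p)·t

(s+p·t'+(p+t·t')·t)·t'+(s+p)·t
= (s+p·t'+p·t)·t'+(s+p)·t   [complement / identity]
= (s+p)·t'+(s+p)·t   [distribution]
= s+p   [distribution]

s+p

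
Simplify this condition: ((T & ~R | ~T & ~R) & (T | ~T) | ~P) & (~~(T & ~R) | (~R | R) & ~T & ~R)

((T & ~R | ~T & ~R) & (T | ~T) | ~P) & (~~(T & ~R) | (~R | R) & ~T & ~R)
= (T & ~R | ~T & ~R | ~P) & (~~(T & ~R) | (~R | R) & ~T & ~R)   (complement / identity)
= (T & ~R | ~T & ~R | ~P) & (~~(T & ~R) | ~T & ~R)   (complement / identity)
= (T & ~R | ~T & ~R | ~P) & (T & ~R | ~T & ~R)   (double negation)
= T & ~R | ~T & ~R   (absorption)
= ~R   (distribution)

~R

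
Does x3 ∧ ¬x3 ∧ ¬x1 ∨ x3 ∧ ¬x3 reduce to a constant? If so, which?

yes, False

x3 ∧ ¬x3 ∧ ¬x1 ∨ x3 ∧ ¬x3
= x3 ∧ ¬x3   — absorption
= False   — complement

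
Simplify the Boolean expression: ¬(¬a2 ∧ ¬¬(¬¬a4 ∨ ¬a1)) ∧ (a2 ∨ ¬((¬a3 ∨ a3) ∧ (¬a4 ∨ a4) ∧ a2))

¬(¬a2 ∧ ¬¬(¬¬a4 ∨ ¬a1)) ∧ (a2 ∨ ¬((¬a3 ∨ a3) ∧ (¬a4 ∨ a4) ∧ a2))
= ¬(¬a2 ∧ ¬¬(¬¬a4 ∨ ¬a1)) ∧ (a2 ∨ ¬((¬a4 ∨ a4) ∧ a2))   [complement / identity]
= ¬(¬a2 ∧ ¬(¬a4 ∧ a1)) ∧ (a2 ∨ ¬((¬a4 ∨ a4) ∧ a2))   [De Morgan]
= ¬(¬a2 ∧ ¬(¬a4 ∧ a1)) ∧ (a2 ∨ ¬a2)   [complement / identity]
= (a2 ∨ ¬a4 ∧ a1) ∧ (a2 ∨ ¬a2)   [De Morgan]
= a2 ∨ ¬a4 ∧ a1   [complement / identity]

a2 ∨ ¬a4 ∧ a1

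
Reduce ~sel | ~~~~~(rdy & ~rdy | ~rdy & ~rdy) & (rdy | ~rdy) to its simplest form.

~sel | ~~~~~(rdy & ~rdy | ~rdy & ~rdy) & (rdy | ~rdy)
= ~sel | ~~~~~~rdy & (rdy | ~rdy)   [distribution]
= ~sel | ~~~~rdy & (rdy | ~rdy)   [double negation]
= ~sel | ~~rdy & (rdy | ~rdy)   [double negation]
= ~sel | rdy & (rdy | ~rdy)   [double negation]
= ~sel | rdy   [complement / identity]

~sel | rdy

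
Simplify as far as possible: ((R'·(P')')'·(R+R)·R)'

R'

((R'·(P')')'·(R+R)·R)'
= ((R+P')·(R+R)·R)'   [De Morgan]
= ((R+P')·R·R)'   [idempotence]
= (R·R)'   [absorption]
= R'   [idempotence]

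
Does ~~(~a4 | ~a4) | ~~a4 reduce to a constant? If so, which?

~~(~a4 | ~a4) | ~~a4
= ~~~a4 | ~~a4   (idempotence)
= ~~~a4 | a4   (double negation)
= ~a4 | a4   (double negation)
= 1   (complement)

yes, True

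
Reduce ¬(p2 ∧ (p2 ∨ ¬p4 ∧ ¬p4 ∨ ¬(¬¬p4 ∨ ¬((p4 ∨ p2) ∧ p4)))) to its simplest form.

¬p2

¬(p2 ∧ (p2 ∨ ¬p4 ∧ ¬p4 ∨ ¬(¬¬p4 ∨ ¬((p4 ∨ p2) ∧ p4))))
= ¬(p2 ∧ (p2 ∨ ¬p4 ∧ ¬p4 ∨ ¬(¬¬p4 ∨ ¬p4)))   (absorption)
= ¬(p2 ∧ (p2 ∨ ¬p4 ∧ ¬p4 ∨ ¬p4 ∧ p4))   (De Morgan)
= ¬(p2 ∧ (p2 ∨ ¬p4 ∧ ¬p4))   (complement / identity)
= ¬(p2 ∧ (p2 ∨ ¬p4))   (idempotence)
= ¬p2   (absorption)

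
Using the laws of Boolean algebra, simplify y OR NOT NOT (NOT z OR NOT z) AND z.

y

y OR NOT NOT (NOT z OR NOT z) AND z
= y OR NOT NOT NOT z AND z   [idempotence]
= y OR NOT z AND z   [double negation]
= y   [complement / identity]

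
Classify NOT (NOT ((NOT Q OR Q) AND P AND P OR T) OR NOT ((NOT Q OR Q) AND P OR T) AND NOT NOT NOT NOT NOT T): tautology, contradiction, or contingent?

contingent

NOT (NOT ((NOT Q OR Q) AND P AND P OR T) OR NOT ((NOT Q OR Q) AND P OR T) AND NOT NOT NOT NOT NOT T)
= NOT (NOT ((NOT Q OR Q) AND P OR T) OR NOT ((NOT Q OR Q) AND P OR T) AND NOT NOT NOT NOT NOT T)
= NOT (NOT ((NOT Q OR Q) AND P OR T) OR NOT ((NOT Q OR Q) AND P OR T) AND NOT NOT NOT T)
= NOT (NOT ((NOT Q OR Q) AND P OR T) OR NOT ((NOT Q OR Q) AND P OR T) AND NOT T)
= NOT NOT ((NOT Q OR Q) AND P OR T)
= (NOT Q OR Q) AND P OR T
= P OR T
This depends on P, T, so it is not a constant.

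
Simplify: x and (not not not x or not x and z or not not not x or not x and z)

x and (not not not x or not x and z or not not not x or not x and z)
= x and (not not not x or not x and z)
= x and (not x or not x and z)
= x and not x
= False

False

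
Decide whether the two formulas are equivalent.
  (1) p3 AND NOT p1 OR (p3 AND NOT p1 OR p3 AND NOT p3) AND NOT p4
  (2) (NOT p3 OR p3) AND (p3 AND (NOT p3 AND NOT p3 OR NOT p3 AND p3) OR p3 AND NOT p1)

Yes

E1: p3 AND NOT p1 OR (p3 AND NOT p1 OR p3 AND NOT p3) AND NOT p4
    = p3 AND NOT p1 OR p3 AND NOT p1 AND NOT p4   [complement / identity]
    = p3 AND NOT p1   [absorption]
E2: (NOT p3 OR p3) AND (p3 AND (NOT p3 AND NOT p3 OR NOT p3 AND p3) OR p3 AND NOT p1)
    = (NOT p3 OR p3) AND (p3 AND NOT p3 OR p3 AND NOT p1)   [distribution]
    = (NOT p3 OR p3) AND p3 AND NOT p1   [complement / identity]
    = p3 AND NOT p1   [complement / identity]
Both reduce to p3 AND NOT p1, so they are equivalent.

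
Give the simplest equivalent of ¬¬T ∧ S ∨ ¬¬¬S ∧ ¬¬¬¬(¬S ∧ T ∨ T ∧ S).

¬¬T ∧ S ∨ ¬¬¬S ∧ ¬¬¬¬(¬S ∧ T ∨ T ∧ S)
= ¬¬T ∧ S ∨ ¬S ∧ ¬¬¬¬(¬S ∧ T ∨ T ∧ S)
= ¬¬T ∧ S ∨ ¬S ∧ ¬¬¬¬T
= ¬¬T ∧ S ∨ ¬S ∧ ¬¬T
= ¬¬T
= T

T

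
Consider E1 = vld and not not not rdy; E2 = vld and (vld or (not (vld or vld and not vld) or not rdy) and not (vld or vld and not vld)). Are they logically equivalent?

E1: vld and not not not rdy
    = vld and not rdy   [double negation]
E2: vld and (vld or (not (vld or vld and not vld) or not rdy) and not (vld or vld and not vld))
    = vld and (vld or not (vld or vld and not vld))   [absorption]
    = vld and (vld or not vld)   [complement / identity]
    = vld   [complement / identity]
These differ: at rdy=1, vld=1, E1 = 0 but E2 = 1.

No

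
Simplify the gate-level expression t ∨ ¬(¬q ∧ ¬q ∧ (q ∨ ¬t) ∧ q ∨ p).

t ∨ ¬(¬q ∧ ¬q ∧ (q ∨ ¬t) ∧ q ∨ p)
= t ∨ ¬(¬q ∧ (q ∨ ¬t) ∧ q ∨ p)
= t ∨ ¬(¬q ∧ q ∨ p)
= t ∨ ¬p

t ∨ ¬p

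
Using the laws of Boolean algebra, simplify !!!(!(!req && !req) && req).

!req

!!!(!(!req && !req) && req)
= !!!((req || req) && req)   (De Morgan)
= !!!(req && req)   (idempotence)
= !(req && req)   (double negation)
= !req   (idempotence)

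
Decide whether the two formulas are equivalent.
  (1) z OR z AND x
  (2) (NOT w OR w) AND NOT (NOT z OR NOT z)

Yes

E1: z OR z AND x
    = z   — absorption
E2: (NOT w OR w) AND NOT (NOT z OR NOT z)
    = (NOT w OR w) AND NOT NOT z   — idempotence
    = NOT NOT z   — complement / identity
    = z   — double negation
Both reduce to z, so they are equivalent.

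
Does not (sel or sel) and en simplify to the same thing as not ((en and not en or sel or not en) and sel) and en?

E1: not (sel or sel) and en
    = not sel and en
E2: not ((en and not en or sel or not en) and sel) and en
    = not ((sel or not en) and sel) and en
    = not sel and en
Both reduce to not sel and en, so they are equivalent.

Yes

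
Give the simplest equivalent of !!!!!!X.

!!!!!!X
= !!!!X   (double negation)
= !!X   (double negation)
= X   (double negation)

X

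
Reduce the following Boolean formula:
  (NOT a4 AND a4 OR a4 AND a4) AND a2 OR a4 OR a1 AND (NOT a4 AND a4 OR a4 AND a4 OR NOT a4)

a4 OR a1

(NOT a4 AND a4 OR a4 AND a4) AND a2 OR a4 OR a1 AND (NOT a4 AND a4 OR a4 AND a4 OR NOT a4)
= a4 AND a2 OR a4 OR a1 AND (NOT a4 AND a4 OR a4 AND a4 OR NOT a4)   [distribution]
= a4 OR a1 AND (NOT a4 AND a4 OR a4 AND a4 OR NOT a4)   [absorption]
= a4 OR a1 AND (a4 OR NOT a4)   [distribution]
= a4 OR a1   [complement / identity]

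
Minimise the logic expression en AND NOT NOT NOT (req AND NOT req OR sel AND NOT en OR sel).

en AND NOT NOT NOT (req AND NOT req OR sel AND NOT en OR sel)
= en AND NOT (req AND NOT req OR sel AND NOT en OR sel)   [double negation]
= en AND NOT (sel AND NOT en OR sel)   [complement / identity]
= en AND NOT sel   [absorption]

en AND NOT sel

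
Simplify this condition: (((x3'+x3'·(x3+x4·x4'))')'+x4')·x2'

(x3'+x4')·x2'

(((x3'+x3'·(x3+x4·x4'))')'+x4')·x2'
= (((x3'+x3'·x3)')'+x4')·x2'   (complement / identity)
= (x3'+x3'·x3+x4')·x2'   (double negation)
= (x3'+x4')·x2'   (complement / identity)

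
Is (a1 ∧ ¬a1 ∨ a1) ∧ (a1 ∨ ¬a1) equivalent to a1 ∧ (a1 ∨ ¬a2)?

Yes

E1: (a1 ∧ ¬a1 ∨ a1) ∧ (a1 ∨ ¬a1)
    = a1 ∧ ¬a1 ∨ a1   [complement / identity]
    = a1   [complement / identity]
E2: a1 ∧ (a1 ∨ ¬a2)
    = a1   [absorption]
Both reduce to a1, so they are equivalent.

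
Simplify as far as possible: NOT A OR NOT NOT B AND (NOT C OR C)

NOT A OR NOT NOT B AND (NOT C OR C)
= NOT A OR B AND (NOT C OR C)
= NOT A OR B

NOT A OR B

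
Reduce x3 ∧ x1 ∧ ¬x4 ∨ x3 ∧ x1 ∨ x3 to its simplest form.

x3

x3 ∧ x1 ∧ ¬x4 ∨ x3 ∧ x1 ∨ x3
= x3 ∧ x1 ∨ x3   (absorption)
= x3   (absorption)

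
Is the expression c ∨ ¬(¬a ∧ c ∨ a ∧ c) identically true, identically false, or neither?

identically true

c ∨ ¬(¬a ∧ c ∨ a ∧ c)
= c ∨ ¬c
= True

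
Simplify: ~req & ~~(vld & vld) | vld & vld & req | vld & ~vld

~req & ~~(vld & vld) | vld & vld & req | vld & ~vld
= ~req & vld & vld | vld & vld & req | vld & ~vld   (double negation)
= vld & vld | vld & ~vld   (distribution)
= vld   (distribution)

vld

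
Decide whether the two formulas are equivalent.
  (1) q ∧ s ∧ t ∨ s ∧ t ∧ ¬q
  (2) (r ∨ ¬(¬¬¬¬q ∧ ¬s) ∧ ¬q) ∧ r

No

E1: q ∧ s ∧ t ∨ s ∧ t ∧ ¬q
    = s ∧ t
E2: (r ∨ ¬(¬¬¬¬q ∧ ¬s) ∧ ¬q) ∧ r
    = (r ∨ ¬(¬¬q ∧ ¬s) ∧ ¬q) ∧ r
    = (r ∨ (¬q ∨ s) ∧ ¬q) ∧ r
    = (r ∨ ¬q) ∧ r
    = r
These differ: at q=0, r=1, s=1, t=0, E1 = 0 but E2 = 1.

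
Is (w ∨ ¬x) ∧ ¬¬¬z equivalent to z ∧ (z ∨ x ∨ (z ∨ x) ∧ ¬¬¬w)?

No

E1: (w ∨ ¬x) ∧ ¬¬¬z
    = (w ∨ ¬x) ∧ ¬z   — double negation
E2: z ∧ (z ∨ x ∨ (z ∨ x) ∧ ¬¬¬w)
    = z ∧ (z ∨ x ∨ (z ∨ x) ∧ ¬w)   — double negation
    = z ∧ (z ∨ x)   — absorption
    = z   — absorption
These differ: at w=1, x=0, z=1, E1 = 0 but E2 = 1.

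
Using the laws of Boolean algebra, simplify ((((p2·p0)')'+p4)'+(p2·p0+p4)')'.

p2·p0+p4

((((p2·p0)')'+p4)'+(p2·p0+p4)')'
= ((p2·p0+p4)'+(p2·p0+p4)')'   [double negation]
= ((p2·p0+p4)')'   [idempotence]
= p2·p0+p4   [double negation]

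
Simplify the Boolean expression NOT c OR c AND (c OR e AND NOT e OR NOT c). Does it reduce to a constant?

TRUE

NOT c OR c AND (c OR e AND NOT e OR NOT c)
= NOT c OR c AND (c OR NOT c)   [complement / identity]
= NOT c OR c   [complement / identity]
= TRUE   [complement]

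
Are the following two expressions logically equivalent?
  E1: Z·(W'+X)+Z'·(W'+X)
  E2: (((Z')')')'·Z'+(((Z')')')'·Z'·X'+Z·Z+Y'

E1: Z·(W'+X)+Z'·(W'+X)
    = W'+X   — distribution
E2: (((Z')')')'·Z'+(((Z')')')'·Z'·X'+Z·Z+Y'
    = (((Z')')')'·Z'+Z·Z+Y'   — absorption
    = (Z')'·Z'+Z·Z+Y'   — double negation
    = Z·Z'+Z·Z+Y'   — double negation
    = Z+Y'   — distribution
These differ: at W=1, X=0, Y=0, Z=0, E1 = 0 but E2 = 1.

No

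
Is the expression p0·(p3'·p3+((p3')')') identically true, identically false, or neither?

p0·(p3'·p3+((p3')')')
= p0·((p3')')'   [complement / identity]
= p0·p3'   [double negation]
This depends on p0, p3, so it is not a constant.

neither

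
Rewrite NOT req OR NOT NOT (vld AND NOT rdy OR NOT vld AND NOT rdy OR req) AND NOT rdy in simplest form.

NOT req OR NOT NOT (vld AND NOT rdy OR NOT vld AND NOT rdy OR req) AND NOT rdy
= NOT req OR NOT NOT (NOT rdy OR req) AND NOT rdy
= NOT req OR (NOT rdy OR req) AND NOT rdy
= NOT req OR NOT rdy

NOT req OR NOT rdy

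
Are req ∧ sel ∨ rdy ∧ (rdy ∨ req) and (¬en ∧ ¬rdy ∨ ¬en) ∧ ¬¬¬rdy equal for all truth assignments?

E1: req ∧ sel ∨ rdy ∧ (rdy ∨ req)
    = req ∧ sel ∨ rdy   (absorption)
E2: (¬en ∧ ¬rdy ∨ ¬en) ∧ ¬¬¬rdy
    = ¬en ∧ ¬¬¬rdy   (absorption)
    = ¬en ∧ ¬rdy   (double negation)
These differ: at en=0, rdy=1, req=1, sel=1, E1 = 1 but E2 = 0.

No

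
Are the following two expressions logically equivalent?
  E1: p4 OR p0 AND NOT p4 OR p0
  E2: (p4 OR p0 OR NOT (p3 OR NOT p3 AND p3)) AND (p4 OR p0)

E1: p4 OR p0 AND NOT p4 OR p0
    = p4 OR p0   (absorption)
E2: (p4 OR p0 OR NOT (p3 OR NOT p3 AND p3)) AND (p4 OR p0)
    = (p4 OR p0 OR NOT p3) AND (p4 OR p0)   (complement / identity)
    = p4 OR p0   (absorption)
Both reduce to p4 OR p0, so they are equivalent.

Yes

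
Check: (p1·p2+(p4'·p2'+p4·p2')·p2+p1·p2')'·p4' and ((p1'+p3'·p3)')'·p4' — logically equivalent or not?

E1: (p1·p2+(p4'·p2'+p4·p2')·p2+p1·p2')'·p4'
    = (p1·p2+p2'·p2+p1·p2')'·p4'   — distribution
    = (p1·p2+p1·p2')'·p4'   — complement / identity
    = p1'·p4'   — distribution
E2: ((p1'+p3'·p3)')'·p4'
    = (p1'+p3'·p3)·p4'   — double negation
    = p1'·p4'   — complement / identity
Both reduce to p1'·p4', so they are equivalent.

Yes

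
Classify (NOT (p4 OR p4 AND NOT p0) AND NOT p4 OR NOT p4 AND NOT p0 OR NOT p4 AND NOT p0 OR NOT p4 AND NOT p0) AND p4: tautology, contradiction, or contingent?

contradiction

(NOT (p4 OR p4 AND NOT p0) AND NOT p4 OR NOT p4 AND NOT p0 OR NOT p4 AND NOT p0 OR NOT p4 AND NOT p0) AND p4
= (NOT (p4 OR p4 AND NOT p0) AND NOT p4 OR NOT p4 AND NOT p0 OR NOT p4 AND NOT p0) AND p4   (idempotence)
= (NOT (p4 OR p4 AND NOT p0) AND NOT p4 OR NOT p4 AND NOT p0) AND p4   (idempotence)
= (NOT (p4 OR p4 AND NOT p0) OR NOT p0) AND NOT p4 AND p4   (distribution)
= (NOT p4 OR NOT p0) AND NOT p4 AND p4   (absorption)
= NOT p4 AND p4   (absorption)
= FALSE   (complement)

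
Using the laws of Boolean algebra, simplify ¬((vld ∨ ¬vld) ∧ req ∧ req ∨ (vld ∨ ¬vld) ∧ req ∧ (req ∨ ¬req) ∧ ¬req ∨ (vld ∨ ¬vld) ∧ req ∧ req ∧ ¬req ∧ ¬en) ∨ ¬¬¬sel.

¬((vld ∨ ¬vld) ∧ req ∧ req ∨ (vld ∨ ¬vld) ∧ req ∧ (req ∨ ¬req) ∧ ¬req ∨ (vld ∨ ¬vld) ∧ req ∧ req ∧ ¬req ∧ ¬en) ∨ ¬¬¬sel
= ¬((vld ∨ ¬vld) ∧ req ∧ req ∨ (vld ∨ ¬vld) ∧ req ∧ (req ∨ ¬req) ∧ ¬req ∨ (vld ∨ ¬vld) ∧ req ∧ ¬req ∧ ¬en) ∨ ¬¬¬sel
= ¬((vld ∨ ¬vld) ∧ req ∧ req ∨ (vld ∨ ¬vld) ∧ req ∧ ¬req ∨ (vld ∨ ¬vld) ∧ req ∧ ¬req ∧ ¬en) ∨ ¬¬¬sel
= ¬((vld ∨ ¬vld) ∧ req ∧ req ∨ (vld ∨ ¬vld) ∧ req ∧ ¬req) ∨ ¬¬¬sel
= ¬((vld ∨ ¬vld) ∧ req) ∨ ¬¬¬sel
= ¬req ∨ ¬¬¬sel
= ¬req ∨ ¬sel

¬req ∨ ¬sel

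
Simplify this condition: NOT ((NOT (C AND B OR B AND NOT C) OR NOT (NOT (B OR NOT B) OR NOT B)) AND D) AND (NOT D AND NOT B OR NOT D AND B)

NOT ((NOT (C AND B OR B AND NOT C) OR NOT (NOT (B OR NOT B) OR NOT B)) AND D) AND (NOT D AND NOT B OR NOT D AND B)
= NOT ((NOT (C AND B OR B AND NOT C) OR (B OR NOT B) AND B) AND D) AND (NOT D AND NOT B OR NOT D AND B)   — De Morgan
= NOT ((NOT B OR (B OR NOT B) AND B) AND D) AND (NOT D AND NOT B OR NOT D AND B)   — distribution
= NOT ((NOT B OR B) AND D) AND (NOT D AND NOT B OR NOT D AND B)   — complement / identity
= NOT ((NOT B OR B) AND D) AND NOT D   — distribution
= NOT D AND NOT D   — complement / identity
= NOT D   — idempotence

NOT D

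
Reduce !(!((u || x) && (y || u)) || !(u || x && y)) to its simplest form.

!(!((u || x) && (y || u)) || !(u || x && y))
= !(!(u || x && y) || !(u || x && y))   [distribution]
= (u || x && y) && (u || x && y)   [De Morgan]
= u || x && y   [idempotence]

u || x && y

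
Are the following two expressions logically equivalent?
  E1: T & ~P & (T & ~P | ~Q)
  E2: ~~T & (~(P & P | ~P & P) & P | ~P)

Yes

E1: T & ~P & (T & ~P | ~Q)
    = T & ~P   (absorption)
E2: ~~T & (~(P & P | ~P & P) & P | ~P)
    = T & (~(P & P | ~P & P) & P | ~P)   (double negation)
    = T & (~P & P | ~P)   (distribution)
    = T & ~P   (complement / identity)
Both reduce to T & ~P, so they are equivalent.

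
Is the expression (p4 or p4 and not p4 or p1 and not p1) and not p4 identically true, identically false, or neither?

identically false

(p4 or p4 and not p4 or p1 and not p1) and not p4
= (p4 or p4 and not p4) and not p4   (complement / identity)
= p4 and not p4   (complement / identity)
= False   (complement)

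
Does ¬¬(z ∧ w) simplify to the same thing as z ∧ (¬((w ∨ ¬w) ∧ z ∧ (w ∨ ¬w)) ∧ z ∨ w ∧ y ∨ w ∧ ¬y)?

E1: ¬¬(z ∧ w)
    = z ∧ w   — double negation
E2: z ∧ (¬((w ∨ ¬w) ∧ z ∧ (w ∨ ¬w)) ∧ z ∨ w ∧ y ∨ w ∧ ¬y)
    = z ∧ (¬(z ∧ (w ∨ ¬w)) ∧ z ∨ w ∧ y ∨ w ∧ ¬y)   — complement / identity
    = z ∧ (¬z ∧ z ∨ w ∧ y ∨ w ∧ ¬y)   — complement / identity
    = z ∧ (w ∧ y ∨ w ∧ ¬y)   — complement / identity
    = z ∧ w   — distribution
Both reduce to z ∧ w, so they are equivalent.

Yes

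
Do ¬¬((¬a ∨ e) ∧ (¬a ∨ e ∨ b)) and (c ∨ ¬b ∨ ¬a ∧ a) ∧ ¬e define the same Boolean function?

No

E1: ¬¬((¬a ∨ e) ∧ (¬a ∨ e ∨ b))
    = ¬¬(¬a ∨ e)   (absorption)
    = ¬a ∨ e   (double negation)
E2: (c ∨ ¬b ∨ ¬a ∧ a) ∧ ¬e
    = (c ∨ ¬b) ∧ ¬e   (complement / identity)
These differ: at a=1, b=0, c=0, e=1, E1 = 1 but E2 = 0.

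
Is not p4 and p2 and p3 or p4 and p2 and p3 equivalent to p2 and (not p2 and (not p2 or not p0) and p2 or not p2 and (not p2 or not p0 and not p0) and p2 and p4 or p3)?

E1: not p4 and p2 and p3 or p4 and p2 and p3
    = p2 and p3   — distribution
E2: p2 and (not p2 and (not p2 or not p0) and p2 or not p2 and (not p2 or not p0 and not p0) and p2 and p4 or p3)
    = p2 and (not p2 and (not p2 or not p0) and p2 or not p2 and (not p2 or not p0) and p2 and p4 or p3)   — idempotence
    = p2 and (not p2 and (not p2 or not p0) and p2 or p3)   — absorption
    = p2 and (not p2 and p2 or p3)   — absorption
    = p2 and p3   — complement / identity
Both reduce to p2 and p3, so they are equivalent.

Yes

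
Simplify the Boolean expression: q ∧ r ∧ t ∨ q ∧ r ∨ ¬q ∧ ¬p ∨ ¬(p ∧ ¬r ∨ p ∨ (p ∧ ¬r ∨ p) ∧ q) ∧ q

q ∧ r ∧ t ∨ q ∧ r ∨ ¬q ∧ ¬p ∨ ¬(p ∧ ¬r ∨ p ∨ (p ∧ ¬r ∨ p) ∧ q) ∧ q
= q ∧ r ∧ t ∨ q ∧ r ∨ ¬q ∧ ¬p ∨ ¬(p ∧ ¬r ∨ p) ∧ q
= q ∧ r ∧ t ∨ q ∧ r ∨ ¬q ∧ ¬p ∨ ¬p ∧ q
= q ∧ r ∧ t ∨ q ∧ r ∨ ¬p
= q ∧ r ∨ ¬p

q ∧ r ∨ ¬p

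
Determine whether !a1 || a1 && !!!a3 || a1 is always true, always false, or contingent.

!a1 || a1 && !!!a3 || a1
= !a1 || a1 && !a3 || a1
= !a1 || a1
= true

always true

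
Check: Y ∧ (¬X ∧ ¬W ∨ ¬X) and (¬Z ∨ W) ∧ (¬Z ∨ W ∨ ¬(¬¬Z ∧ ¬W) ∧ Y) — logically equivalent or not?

E1: Y ∧ (¬X ∧ ¬W ∨ ¬X)
    = Y ∧ ¬X   (absorption)
E2: (¬Z ∨ W) ∧ (¬Z ∨ W ∨ ¬(¬¬Z ∧ ¬W) ∧ Y)
    = (¬Z ∨ W) ∧ (¬Z ∨ W ∨ (¬Z ∨ W) ∧ Y)   (De Morgan)
    = (¬Z ∨ W) ∧ (¬Z ∨ W)   (absorption)
    = ¬Z ∨ W   (idempotence)
These differ: at W=1, X=1, Y=0, Z=0, E1 = 0 but E2 = 1.

No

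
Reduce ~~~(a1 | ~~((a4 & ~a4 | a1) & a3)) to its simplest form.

~~~(a1 | ~~((a4 & ~a4 | a1) & a3))
= ~~~(a1 | ~~(a1 & a3))   (complement / identity)
= ~(a1 | ~~(a1 & a3))   (double negation)
= ~(a1 | a1 & a3)   (double negation)
= ~a1   (absorption)

~a1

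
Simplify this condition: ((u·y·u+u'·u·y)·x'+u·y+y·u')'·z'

y'·z'

((u·y·u+u'·u·y)·x'+u·y+y·u')'·z'
= (u·y·x'+u·y+y·u')'·z'   — distribution
= (u·y+y·u')'·z'   — absorption
= y'·z'   — distribution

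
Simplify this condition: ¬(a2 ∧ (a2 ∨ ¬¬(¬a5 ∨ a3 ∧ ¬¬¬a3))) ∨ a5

¬a2 ∨ a5

¬(a2 ∧ (a2 ∨ ¬¬(¬a5 ∨ a3 ∧ ¬¬¬a3))) ∨ a5
= ¬(a2 ∧ (a2 ∨ ¬¬(¬a5 ∨ a3 ∧ ¬a3))) ∨ a5   (double negation)
= ¬(a2 ∧ (a2 ∨ ¬¬¬a5)) ∨ a5   (complement / identity)
= ¬(a2 ∧ (a2 ∨ ¬a5)) ∨ a5   (double negation)
= ¬a2 ∨ a5   (absorption)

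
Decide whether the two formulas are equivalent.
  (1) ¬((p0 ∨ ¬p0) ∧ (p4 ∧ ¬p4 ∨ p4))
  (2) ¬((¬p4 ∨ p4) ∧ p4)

E1: ¬((p0 ∨ ¬p0) ∧ (p4 ∧ ¬p4 ∨ p4))
    = ¬((p0 ∨ ¬p0) ∧ p4)   (complement / identity)
    = ¬p4   (complement / identity)
E2: ¬((¬p4 ∨ p4) ∧ p4)
    = ¬p4   (complement / identity)
Both reduce to ¬p4, so they are equivalent.

Yes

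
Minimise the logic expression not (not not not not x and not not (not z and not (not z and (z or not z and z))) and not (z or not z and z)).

not x or z

not (not not not not x and not not (not z and not (not z and (z or not z and z))) and not (z or not z and z))
= not (not not not not x and not (z or not z and (z or not z and z)) and not (z or not z and z))
= not (not not not not x and not (z or not z and z) and not (z or not z and z))
= not (not not x and not (z or not z and z) and not (z or not z and z))
= not (not not x and not (z or not z and z))
= not x or z or not z and z
= not x or z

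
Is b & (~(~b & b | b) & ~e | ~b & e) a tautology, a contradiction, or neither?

contradiction

b & (~(~b & b | b) & ~e | ~b & e)
= b & (~b & ~e | ~b & e)   [complement / identity]
= b & ~b   [distribution]
= 0   [complement]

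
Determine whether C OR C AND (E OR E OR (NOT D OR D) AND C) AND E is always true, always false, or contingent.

C OR C AND (E OR E OR (NOT D OR D) AND C) AND E
= C OR C AND (E OR E OR C) AND E
= C OR C AND (E OR C) AND E
= C OR C AND E
= C
This depends on C, so it is not a constant.

contingent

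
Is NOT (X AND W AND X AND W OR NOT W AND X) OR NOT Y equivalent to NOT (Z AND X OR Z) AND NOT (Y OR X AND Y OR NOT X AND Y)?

E1: NOT (X AND W AND X AND W OR NOT W AND X) OR NOT Y
    = NOT (X AND W OR NOT W AND X) OR NOT Y   (idempotence)
    = NOT X OR NOT Y   (distribution)
E2: NOT (Z AND X OR Z) AND NOT (Y OR X AND Y OR NOT X AND Y)
    = NOT (Z AND X OR Z) AND NOT (Y OR Y)   (distribution)
    = NOT (Z AND X OR Z) AND NOT Y   (idempotence)
    = NOT Z AND NOT Y   (absorption)
These differ: at W=0, X=0, Y=1, Z=1, E1 = 1 but E2 = 0.

No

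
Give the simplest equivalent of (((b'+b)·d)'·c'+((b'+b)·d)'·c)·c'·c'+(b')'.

(((b'+b)·d)'·c'+((b'+b)·d)'·c)·c'·c'+(b')'
= ((b'+b)·d)'·c'·c'+(b')'   — distribution
= ((b'+b)·d)'·c'+(b')'   — idempotence
= ((b'+b)·d)'·c'+b   — double negation
= d'·c'+b   — complement / identity

d'·c'+b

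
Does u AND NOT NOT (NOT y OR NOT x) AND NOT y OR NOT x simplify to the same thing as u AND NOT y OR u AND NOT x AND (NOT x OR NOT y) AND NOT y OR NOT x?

E1: u AND NOT NOT (NOT y OR NOT x) AND NOT y OR NOT x
    = u AND (NOT y OR NOT x) AND NOT y OR NOT x   [double negation]
    = u AND NOT y OR NOT x   [absorption]
E2: u AND NOT y OR u AND NOT x AND (NOT x OR NOT y) AND NOT y OR NOT x
    = (u OR u AND NOT x AND (NOT x OR NOT y)) AND NOT y OR NOT x   [distribution]
    = (u OR u AND NOT x) AND NOT y OR NOT x   [absorption]
    = u AND NOT y OR NOT x   [absorption]
Both reduce to u AND NOT y OR NOT x, so they are equivalent.

Yes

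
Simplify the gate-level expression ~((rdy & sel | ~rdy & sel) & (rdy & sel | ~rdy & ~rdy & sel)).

~sel

~((rdy & sel | ~rdy & sel) & (rdy & sel | ~rdy & ~rdy & sel))
= ~(sel & (rdy & sel | ~rdy & ~rdy & sel))   (distribution)
= ~(sel & (rdy & sel | ~rdy & sel))   (idempotence)
= ~(sel & sel)   (distribution)
= ~sel   (idempotence)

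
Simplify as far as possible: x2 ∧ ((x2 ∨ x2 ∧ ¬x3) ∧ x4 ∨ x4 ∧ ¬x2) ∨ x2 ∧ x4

x2 ∧ ((x2 ∨ x2 ∧ ¬x3) ∧ x4 ∨ x4 ∧ ¬x2) ∨ x2 ∧ x4
= x2 ∧ (x2 ∧ x4 ∨ x4 ∧ ¬x2) ∨ x2 ∧ x4   (absorption)
= x2 ∧ x4 ∨ x2 ∧ x4   (distribution)
= x2 ∧ x4   (idempotence)

x2 ∧ x4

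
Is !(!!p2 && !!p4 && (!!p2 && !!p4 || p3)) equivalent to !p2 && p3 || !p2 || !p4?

Yes

E1: !(!!p2 && !!p4 && (!!p2 && !!p4 || p3))
    = !(!!p2 && !!p4)   [absorption]
    = !p2 || !p4   [De Morgan]
E2: !p2 && p3 || !p2 || !p4
    = !p2 || !p4   [absorption]
Both reduce to !p2 || !p4, so they are equivalent.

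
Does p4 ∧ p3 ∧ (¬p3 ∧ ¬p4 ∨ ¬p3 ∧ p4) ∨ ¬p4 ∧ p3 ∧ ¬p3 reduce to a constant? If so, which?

yes, False

p4 ∧ p3 ∧ (¬p3 ∧ ¬p4 ∨ ¬p3 ∧ p4) ∨ ¬p4 ∧ p3 ∧ ¬p3
= p4 ∧ p3 ∧ ¬p3 ∨ ¬p4 ∧ p3 ∧ ¬p3   — distribution
= p3 ∧ ¬p3   — distribution
= False   — complement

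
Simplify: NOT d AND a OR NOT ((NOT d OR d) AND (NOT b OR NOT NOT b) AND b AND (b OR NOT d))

NOT d AND a OR NOT ((NOT d OR d) AND (NOT b OR NOT NOT b) AND b AND (b OR NOT d))
= NOT d AND a OR NOT ((NOT d OR d) AND (NOT b OR NOT NOT b) AND b)   [absorption]
= NOT d AND a OR NOT ((NOT d OR d) AND (NOT b OR b) AND b)   [double negation]
= NOT d AND a OR NOT ((NOT b OR b) AND b)   [complement / identity]
= NOT d AND a OR NOT b   [complement / identity]

NOT d AND a OR NOT b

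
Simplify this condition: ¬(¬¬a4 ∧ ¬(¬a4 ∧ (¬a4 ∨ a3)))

¬a4

¬(¬¬a4 ∧ ¬(¬a4 ∧ (¬a4 ∨ a3)))
= ¬(¬¬a4 ∧ ¬¬a4)   — absorption
= ¬¬¬a4   — idempotence
= ¬a4   — double negation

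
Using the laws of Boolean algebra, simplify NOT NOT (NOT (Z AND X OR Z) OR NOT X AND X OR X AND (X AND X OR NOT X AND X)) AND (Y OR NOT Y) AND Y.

NOT NOT (NOT (Z AND X OR Z) OR NOT X AND X OR X AND (X AND X OR NOT X AND X)) AND (Y OR NOT Y) AND Y
= NOT NOT (NOT (Z AND X OR Z) OR NOT X AND X OR X AND (X AND X OR NOT X AND X)) AND Y   [complement / identity]
= NOT NOT (NOT (Z AND X OR Z) OR NOT X AND X OR X AND X) AND Y   [distribution]
= NOT NOT (NOT Z OR NOT X AND X OR X AND X) AND Y   [absorption]
= NOT NOT (NOT Z OR X) AND Y   [distribution]
= (NOT Z OR X) AND Y   [double negation]

(NOT Z OR X) AND Y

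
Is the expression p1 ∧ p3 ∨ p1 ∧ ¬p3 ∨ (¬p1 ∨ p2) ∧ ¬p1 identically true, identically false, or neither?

p1 ∧ p3 ∨ p1 ∧ ¬p3 ∨ (¬p1 ∨ p2) ∧ ¬p1
= p1 ∧ p3 ∨ p1 ∧ ¬p3 ∨ ¬p1
= p1 ∨ ¬p1
= True

identically true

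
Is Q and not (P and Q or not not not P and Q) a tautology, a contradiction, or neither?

Q and not (P and Q or not not not P and Q)
= Q and not (P and Q or not P and Q)
= Q and not Q
= False

contradiction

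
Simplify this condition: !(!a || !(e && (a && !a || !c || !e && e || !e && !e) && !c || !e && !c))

a && !c

!(!a || !(e && (a && !a || !c || !e && e || !e && !e) && !c || !e && !c))
= a && (e && (a && !a || !c || !e && e || !e && !e) && !c || !e && !c)
= a && (e && (!c || !e && e || !e && !e) && !c || !e && !c)
= a && (e && (!c || !e) && !c || !e && !c)
= a && (e && !c || !e && !c)
= a && !c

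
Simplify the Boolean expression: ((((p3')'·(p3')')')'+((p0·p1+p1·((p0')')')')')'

((((p3')'·(p3')')')'+((p0·p1+p1·((p0')')')')')'
= ((p3')'·(p3')')'·(p0·p1+p1·((p0')')')'   [De Morgan]
= ((p3')'·(p3')')'·(p0·p1+p1·p0')'   [double negation]
= ((p3')')'·(p0·p1+p1·p0')'   [idempotence]
= p3'·(p0·p1+p1·p0')'   [double negation]
= p3'·p1'   [distribution]

p3'·p1'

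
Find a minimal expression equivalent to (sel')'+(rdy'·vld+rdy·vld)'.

sel+vld'

(sel')'+(rdy'·vld+rdy·vld)'
= (sel')'+vld'   — distribution
= sel+vld'   — double negation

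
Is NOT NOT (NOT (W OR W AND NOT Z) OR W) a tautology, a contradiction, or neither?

NOT NOT (NOT (W OR W AND NOT Z) OR W)
= NOT NOT (NOT W OR W)
= NOT W OR W
= TRUE

tautology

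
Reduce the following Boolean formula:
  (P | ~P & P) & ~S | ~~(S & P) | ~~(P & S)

(P | ~P & P) & ~S | ~~(S & P) | ~~(P & S)
= P & ~S | ~~(S & P) | ~~(P & S)   (complement / identity)
= P & ~S | ~~(S & P) | P & S   (double negation)
= P & ~S | S & P | P & S   (double negation)
= P | P & S   (distribution)
= P   (absorption)

P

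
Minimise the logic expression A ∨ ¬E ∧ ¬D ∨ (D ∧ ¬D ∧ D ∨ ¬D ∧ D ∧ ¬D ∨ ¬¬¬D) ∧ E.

A ∨ ¬D

A ∨ ¬E ∧ ¬D ∨ (D ∧ ¬D ∧ D ∨ ¬D ∧ D ∧ ¬D ∨ ¬¬¬D) ∧ E
= A ∨ ¬E ∧ ¬D ∨ (¬D ∧ D ∨ ¬¬¬D) ∧ E   (distribution)
= A ∨ ¬E ∧ ¬D ∨ ¬¬¬D ∧ E   (complement / identity)
= A ∨ ¬E ∧ ¬D ∨ ¬D ∧ E   (double negation)
= A ∨ ¬D   (distribution)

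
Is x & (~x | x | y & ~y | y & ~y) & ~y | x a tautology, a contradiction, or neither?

neither

x & (~x | x | y & ~y | y & ~y) & ~y | x
= x & (~x | x | y & ~y) & ~y | x   — complement / identity
= x & (~x | x) & ~y | x   — complement / identity
= x & ~y | x   — complement / identity
= x   — absorption
This depends on x, so it is not a constant.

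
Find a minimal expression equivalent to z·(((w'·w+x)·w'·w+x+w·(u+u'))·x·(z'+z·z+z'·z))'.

z·(((w'·w+x)·w'·w+x+w·(u+u'))·x·(z'+z·z+z'·z))'
= z·((w'·w+x+w·(u+u'))·x·(z'+z·z+z'·z))'   — absorption
= z·((w'·w+x+w·(u+u'))·x·(z'+z))'   — distribution
= z·((w'·w+x+w)·x·(z'+z))'   — complement / identity
= z·((w'·w+x+w)·x)'   — complement / identity
= z·((x+w)·x)'   — complement / identity
= z·x'   — absorption

z·x'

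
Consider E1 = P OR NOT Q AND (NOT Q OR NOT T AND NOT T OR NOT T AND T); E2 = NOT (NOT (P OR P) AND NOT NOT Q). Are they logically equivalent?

E1: P OR NOT Q AND (NOT Q OR NOT T AND NOT T OR NOT T AND T)
    = P OR NOT Q AND (NOT Q OR NOT T)   — distribution
    = P OR NOT Q   — absorption
E2: NOT (NOT (P OR P) AND NOT NOT Q)
    = P OR P OR NOT Q   — De Morgan
    = P OR NOT Q   — idempotence
Both reduce to P OR NOT Q, so they are equivalent.

Yes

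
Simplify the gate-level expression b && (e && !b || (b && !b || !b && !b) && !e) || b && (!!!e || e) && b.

b

b && (e && !b || (b && !b || !b && !b) && !e) || b && (!!!e || e) && b
= b && (e && !b || (b && !b || !b && !b) && !e) || b && (!e || e) && b
= b && (e && !b || !b && !e) || b && (!e || e) && b
= b && !b || b && (!e || e) && b
= b && !b || b && b
= b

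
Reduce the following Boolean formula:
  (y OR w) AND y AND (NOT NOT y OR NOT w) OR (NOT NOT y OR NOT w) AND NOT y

y OR NOT w

(y OR w) AND y AND (NOT NOT y OR NOT w) OR (NOT NOT y OR NOT w) AND NOT y
= y AND (NOT NOT y OR NOT w) OR (NOT NOT y OR NOT w) AND NOT y
= NOT NOT y OR NOT w
= y OR NOT w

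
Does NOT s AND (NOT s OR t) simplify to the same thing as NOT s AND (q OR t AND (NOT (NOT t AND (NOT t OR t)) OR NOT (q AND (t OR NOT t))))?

No

E1: NOT s AND (NOT s OR t)
    = NOT s
E2: NOT s AND (q OR t AND (NOT (NOT t AND (NOT t OR t)) OR NOT (q AND (t OR NOT t))))
    = NOT s AND (q OR t AND (NOT (NOT t AND (NOT t OR t)) OR NOT q))
    = NOT s AND (q OR t AND (NOT NOT t OR NOT q))
    = NOT s AND (q OR t AND (t OR NOT q))
    = NOT s AND (q OR t)
These differ: at q=0, s=0, t=0, E1 = 1 but E2 = 0.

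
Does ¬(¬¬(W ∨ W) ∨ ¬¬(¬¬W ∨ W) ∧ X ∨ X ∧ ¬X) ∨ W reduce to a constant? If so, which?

¬(¬¬(W ∨ W) ∨ ¬¬(¬¬W ∨ W) ∧ X ∨ X ∧ ¬X) ∨ W
= ¬(¬¬(W ∨ W) ∨ ¬¬(W ∨ W) ∧ X ∨ X ∧ ¬X) ∨ W   (double negation)
= ¬(¬¬(W ∨ W) ∨ ¬¬(W ∨ W) ∧ X) ∨ W   (complement / identity)
= ¬¬¬(W ∨ W) ∨ W   (absorption)
= ¬¬¬W ∨ W   (idempotence)
= ¬W ∨ W   (double negation)
= True   (complement)

yes, True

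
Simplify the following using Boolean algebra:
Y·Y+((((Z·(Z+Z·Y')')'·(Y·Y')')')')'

Y·Y+((((Z·(Z+Z·Y')')'·(Y·Y')')')')'
= Y·Y+((((Z·Z')'·(Y·Y')')')')'   (absorption)
= Y·Y+((Z·Z'+Y·Y')')'   (De Morgan)
= Y·Y+((Y·Y')')'   (complement / identity)
= Y·Y+Y·Y'   (double negation)
= Y   (distribution)

Y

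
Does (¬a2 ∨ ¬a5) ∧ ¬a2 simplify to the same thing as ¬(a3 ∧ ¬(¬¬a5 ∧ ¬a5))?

No

E1: (¬a2 ∨ ¬a5) ∧ ¬a2
    = ¬a2   [absorption]
E2: ¬(a3 ∧ ¬(¬¬a5 ∧ ¬a5))
    = ¬(a3 ∧ (¬a5 ∨ a5))   [De Morgan]
    = ¬a3   [complement / identity]
These differ: at a2=0, a3=1, a5=1, E1 = 1 but E2 = 0.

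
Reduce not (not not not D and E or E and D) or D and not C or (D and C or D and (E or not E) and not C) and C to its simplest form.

not E or D

not (not not not D and E or E and D) or D and not C or (D and C or D and (E or not E) and not C) and C
= not (not not not D and E or E and D) or D and not C or (D and C or D and not C) and C   [complement / identity]
= not (not not not D and E or E and D) or D and not C or D and C   [distribution]
= not (not not not D and E or E and D) or D   [distribution]
= not (not D and E or E and D) or D   [double negation]
= not E or D   [distribution]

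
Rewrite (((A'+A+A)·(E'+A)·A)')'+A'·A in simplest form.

A

(((A'+A+A)·(E'+A)·A)')'+A'·A
= (((A+(A'+A)·E')·A)')'+A'·A   [distribution]
= (((A+E')·A)')'+A'·A   [complement / identity]
= (((A+E')·A)')'   [complement / identity]
= (A')'   [absorption]
= A   [double negation]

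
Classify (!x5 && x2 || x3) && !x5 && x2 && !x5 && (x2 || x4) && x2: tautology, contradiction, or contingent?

contingent

(!x5 && x2 || x3) && !x5 && x2 && !x5 && (x2 || x4) && x2
= !x5 && x2 && !x5 && (x2 || x4) && x2   [absorption]
= !x5 && x2 && !x5 && x2   [absorption]
= !x5 && x2   [idempotence]
This depends on x2, x5, so it is not a constant.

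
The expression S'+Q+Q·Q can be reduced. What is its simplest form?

S'+Q+Q·Q
= S'+Q+Q   (idempotence)
= S'+Q   (idempotence)

S'+Q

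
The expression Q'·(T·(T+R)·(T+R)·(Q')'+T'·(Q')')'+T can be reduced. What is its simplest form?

Q'·(T·(T+R)·(T+R)·(Q')'+T'·(Q')')'+T
= Q'·(T·(T+R)·(Q')'+T'·(Q')')'+T
= Q'·(T·(Q')'+T'·(Q')')'+T
= Q'·((Q')')'+T
= Q'·Q'+T
= Q'+T

Q'+T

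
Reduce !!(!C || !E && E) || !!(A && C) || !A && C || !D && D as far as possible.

true

!!(!C || !E && E) || !!(A && C) || !A && C || !D && D
= !!(!C || !E && E) || A && C || !A && C || !D && D   — double negation
= !!(!C || !E && E) || C || !D && D   — distribution
= !!(!C || !E && E) || C   — complement / identity
= !C || !E && E || C   — double negation
= !C || C   — complement / identity
= true   — complement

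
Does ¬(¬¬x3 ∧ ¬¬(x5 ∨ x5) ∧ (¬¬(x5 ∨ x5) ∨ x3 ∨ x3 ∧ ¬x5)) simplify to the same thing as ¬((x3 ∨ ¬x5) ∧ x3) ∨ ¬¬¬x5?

E1: ¬(¬¬x3 ∧ ¬¬(x5 ∨ x5) ∧ (¬¬(x5 ∨ x5) ∨ x3 ∨ x3 ∧ ¬x5))
    = ¬(¬¬x3 ∧ ¬¬(x5 ∨ x5) ∧ (¬¬(x5 ∨ x5) ∨ x3))   [absorption]
    = ¬(¬¬x3 ∧ ¬¬(x5 ∨ x5))   [absorption]
    = ¬(¬¬x3 ∧ ¬¬x5)   [idempotence]
    = ¬x3 ∨ ¬x5   [De Morgan]
E2: ¬((x3 ∨ ¬x5) ∧ x3) ∨ ¬¬¬x5
    = ¬x3 ∨ ¬¬¬x5   [absorption]
    = ¬x3 ∨ ¬x5   [double negation]
Both reduce to ¬x3 ∨ ¬x5, so they are equivalent.

Yes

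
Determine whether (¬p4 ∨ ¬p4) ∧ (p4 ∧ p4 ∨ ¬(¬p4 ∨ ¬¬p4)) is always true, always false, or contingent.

(¬p4 ∨ ¬p4) ∧ (p4 ∧ p4 ∨ ¬(¬p4 ∨ ¬¬p4))
= (¬p4 ∨ ¬p4) ∧ (p4 ∧ p4 ∨ p4 ∧ ¬p4)
= (¬p4 ∨ ¬p4) ∧ p4
= ¬p4 ∧ p4
= False

always false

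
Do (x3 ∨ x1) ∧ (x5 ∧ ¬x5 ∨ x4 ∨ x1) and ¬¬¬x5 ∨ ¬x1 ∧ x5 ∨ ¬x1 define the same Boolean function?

No

E1: (x3 ∨ x1) ∧ (x5 ∧ ¬x5 ∨ x4 ∨ x1)
    = (x3 ∨ x1) ∧ (x4 ∨ x1)   [complement / identity]
    = x3 ∧ x4 ∨ x1   [distribution]
E2: ¬¬¬x5 ∨ ¬x1 ∧ x5 ∨ ¬x1
    = ¬¬¬x5 ∨ ¬x1   [absorption]
    = ¬x5 ∨ ¬x1   [double negation]
These differ: at x1=0, x3=0, x4=0, x5=0, E1 = 0 but E2 = 1.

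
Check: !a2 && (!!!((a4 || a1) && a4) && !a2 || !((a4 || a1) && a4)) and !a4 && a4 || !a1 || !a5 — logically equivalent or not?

E1: !a2 && (!!!((a4 || a1) && a4) && !a2 || !((a4 || a1) && a4))
    = !a2 && (!((a4 || a1) && a4) && !a2 || !((a4 || a1) && a4))   — double negation
    = !a2 && !((a4 || a1) && a4)   — absorption
    = !a2 && !a4   — absorption
E2: !a4 && a4 || !a1 || !a5
    = !a1 || !a5   — complement / identity
These differ: at a1=0, a2=1, a4=1, a5=0, E1 = 0 but E2 = 1.

No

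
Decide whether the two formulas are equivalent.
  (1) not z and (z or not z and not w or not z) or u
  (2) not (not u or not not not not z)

E1: not z and (z or not z and not w or not z) or u
    = not z and (z or not z) or u   — absorption
    = not z or u   — complement / identity
E2: not (not u or not not not not z)
    = u and not not not z   — De Morgan
    = u and not z   — double negation
These differ: at u=1, w=0, z=1, E1 = 1 but E2 = 0.

No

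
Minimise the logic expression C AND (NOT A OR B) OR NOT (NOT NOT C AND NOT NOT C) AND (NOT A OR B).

NOT A OR B

C AND (NOT A OR B) OR NOT (NOT NOT C AND NOT NOT C) AND (NOT A OR B)
= C AND (NOT A OR B) OR (NOT C OR NOT C) AND (NOT A OR B)   — De Morgan
= C AND (NOT A OR B) OR NOT C AND (NOT A OR B)   — idempotence
= NOT A OR B   — distribution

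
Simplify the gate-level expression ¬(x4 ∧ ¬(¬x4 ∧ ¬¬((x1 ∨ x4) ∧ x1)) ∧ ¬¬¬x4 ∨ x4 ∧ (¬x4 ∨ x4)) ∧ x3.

¬x4 ∧ x3

¬(x4 ∧ ¬(¬x4 ∧ ¬¬((x1 ∨ x4) ∧ x1)) ∧ ¬¬¬x4 ∨ x4 ∧ (¬x4 ∨ x4)) ∧ x3
= ¬(x4 ∧ (x4 ∨ ¬((x1 ∨ x4) ∧ x1)) ∧ ¬¬¬x4 ∨ x4 ∧ (¬x4 ∨ x4)) ∧ x3   [De Morgan]
= ¬(x4 ∧ (x4 ∨ ¬((x1 ∨ x4) ∧ x1)) ∧ ¬¬¬x4 ∨ x4) ∧ x3   [complement / identity]
= ¬(x4 ∧ (x4 ∨ ¬x1) ∧ ¬¬¬x4 ∨ x4) ∧ x3   [absorption]
= ¬(x4 ∧ ¬¬¬x4 ∨ x4) ∧ x3   [absorption]
= ¬(x4 ∧ ¬x4 ∨ x4) ∧ x3   [double negation]
= ¬x4 ∧ x3   [complement / identity]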